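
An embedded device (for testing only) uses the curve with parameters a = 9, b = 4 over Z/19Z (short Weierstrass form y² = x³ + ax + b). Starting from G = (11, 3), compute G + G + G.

Repeated addition: build up to 3G.
2G: tangent at (11, 3): λ = (3·11² + 9)/(2·3) ≡ 11/6. 6⁻¹ ≡ 16 (mod 19), so λ ≡ 11·16 ≡ 5.
  x = λ² - 11 - 11 = 25 - 22 ≡ 3; y = λ·(11 - 3) - 3 ≡ 18. → (3, 18)
3G: (3, 18) + (11, 3). λ = (3 - 18)/(11 - 3) ≡ 4/8 mod 19. 8⁻¹ ≡ 12 (mod 19), so λ ≡ 10.
  x = λ² - 3 - 11 = 100 - 14 ≡ 10; y = λ·(3 - 10) - 18 ≡ 7. → (10, 7)

(10, 7)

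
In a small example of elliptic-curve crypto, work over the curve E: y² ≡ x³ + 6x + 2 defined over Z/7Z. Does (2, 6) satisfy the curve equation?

y² = 6² ≡ 1; x³ + 6x + 2 = 22 ≡ 1 (mod 7). 1 = 1.

yes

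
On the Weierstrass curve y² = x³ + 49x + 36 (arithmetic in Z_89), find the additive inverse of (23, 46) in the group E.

-(23, 46) = (23, -46 mod 89) = (23, 43).

(23, 43)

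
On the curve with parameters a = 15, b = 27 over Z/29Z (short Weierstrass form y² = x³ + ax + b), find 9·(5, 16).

(20, 27)

Write G = (5, 16).
Repeated addition: build up to 9G.
2G: tangent at (5, 16): λ = (3·5² + 15)/(2·16) ≡ 3/3. 3⁻¹ ≡ 10 (mod 29) since 3·10 = 30 ≡ 1, so λ ≡ 3·10 ≡ 1.
  x = λ² - 5 - 5 = 1 - 10 ≡ 20; y = λ·(5 - 20) - 16 ≡ 27. → (20, 27)
3G: (20, 27) + (5, 16). λ = (16 - 27)/(5 - 20) ≡ 18/14 mod 29. 14⁻¹ ≡ 27 (mod 29) since 14·27 = 378 ≡ 1, so λ ≡ 22.
  x = λ² - 20 - 5 = 484 - 25 ≡ 24; y = λ·(20 - 24) - 27 ≡ 1. → (24, 1)
4G: (24, 1) + (5, 16). λ = (16 - 1)/(5 - 24) ≡ 15/10 mod 29. 10⁻¹ ≡ 3 (mod 29), so λ ≡ 16.
  x = λ² - 24 - 5 = 256 - 29 ≡ 24; y = λ·(24 - 24) - 1 ≡ 28. → (24, 28)
5G: (24, 28) + (5, 16). λ = (16 - 28)/(5 - 24) ≡ 17/10 mod 29. 10⁻¹ ≡ 3 (mod 29), so λ ≡ 22.
  x = λ² - 24 - 5 = 484 - 29 ≡ 20; y = λ·(24 - 20) - 28 ≡ 2. → (20, 2)
6G: (20, 2) + (5, 16). λ = (16 - 2)/(5 - 20) ≡ 14/14 mod 29. 14⁻¹ ≡ 27 (mod 29), so λ ≡ 1.
  x = λ² - 20 - 5 = 1 - 25 ≡ 5; y = λ·(20 - 5) - 2 ≡ 13. → (5, 13)
7G: (5, 13) + (5, 16): same x and y₁ ≡ -y₂, so the sum is O.
8G: O + (5, 16) = (5, 16) (identity).
9G: tangent at (5, 16): λ = (3·5² + 15)/(2·16) ≡ 3/3. 3⁻¹ ≡ 10 (mod 29), so λ ≡ 3·10 ≡ 1.
  x = λ² - 5 - 5 = 1 - 10 ≡ 20; y = λ·(5 - 20) - 16 ≡ 27. → (20, 27)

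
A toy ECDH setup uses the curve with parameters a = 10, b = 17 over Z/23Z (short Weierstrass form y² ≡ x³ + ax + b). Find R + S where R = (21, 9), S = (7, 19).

(21, 9) + (7, 19). λ = (19 - 9)/(7 - 21) ≡ 10/9 mod 23. 9⁻¹ ≡ 18 (mod 23), so λ ≡ 19.
  x = λ² - 21 - 7 = 361 - 28 ≡ 11; y = λ·(21 - 11) - 9 ≡ 20. → (11, 20)

(11, 20)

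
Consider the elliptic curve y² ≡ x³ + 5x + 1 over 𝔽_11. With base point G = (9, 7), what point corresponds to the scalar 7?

Double-and-add on 7 = (111)₂. Start with G = (9, 7) for the leading 1-bit.
double: tangent at (9, 7): λ = (3·9² + 5)/(2·7) ≡ 6/3. 3⁻¹ ≡ 4 (mod 11) since 3·4 = 12 ≡ 1, so λ ≡ 6·4 ≡ 2.
  x = λ² - 9 - 9 = 4 - 18 ≡ 8; y = λ·(9 - 8) - 7 ≡ 6. → (8, 6)
add G: (8, 6) + (9, 7). λ = (7 - 6)/(9 - 8) ≡ 1/1 mod 11. 1⁻¹ ≡ 1 (mod 11) since 1·1 = 1 ≡ 1, so λ ≡ 1.
  x = λ² - 8 - 9 = 1 - 17 ≡ 6; y = λ·(8 - 6) - 6 ≡ 7. → (6, 7)
double: tangent at (6, 7): λ = (3·6² + 5)/(2·7) ≡ 3/3. 3⁻¹ ≡ 4 (mod 11) since 3·4 = 12 ≡ 1, so λ ≡ 3·4 ≡ 1.
  x = λ² - 6 - 6 = 1 - 12 ≡ 0; y = λ·(6 - 0) - 7 ≡ 10. → (0, 10)
add G: (0, 10) + (9, 7). λ = (7 - 10)/(9 - 0) ≡ 8/9 mod 11. 9⁻¹ ≡ 5 (mod 11), so λ ≡ 7.
  x = λ² - 0 - 9 = 49 - 9 ≡ 7; y = λ·(0 - 7) - 10 ≡ 7. → (7, 7)

(7, 7)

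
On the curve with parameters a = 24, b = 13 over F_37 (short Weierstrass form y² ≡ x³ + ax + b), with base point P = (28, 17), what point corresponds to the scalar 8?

Double-and-add on 8 = (1000)₂. Start with P = (28, 17) for the leading 1-bit.
double: tangent at (28, 17): λ = (3·28² + 24)/(2·17) ≡ 8/34. 34⁻¹ ≡ 12 (mod 37), so λ ≡ 8·12 ≡ 22.
  x = λ² - 28 - 28 = 484 - 56 ≡ 21; y = λ·(28 - 21) - 17 ≡ 26. → (21, 26)
double: tangent at (21, 26): λ = (3·21² + 24)/(2·26) ≡ 15/15. 15⁻¹ ≡ 5 (mod 37), so λ ≡ 15·5 ≡ 1.
  x = λ² - 21 - 21 = 1 - 42 ≡ 33; y = λ·(21 - 33) - 26 ≡ 36. → (33, 36)
double: tangent at (33, 36): λ = (3·33² + 24)/(2·36) ≡ 35/35. 35⁻¹ ≡ 18 (mod 37), so λ ≡ 35·18 ≡ 1.
  x = λ² - 33 - 33 = 1 - 66 ≡ 9; y = λ·(33 - 9) - 36 ≡ 25. → (9, 25)

(9, 25)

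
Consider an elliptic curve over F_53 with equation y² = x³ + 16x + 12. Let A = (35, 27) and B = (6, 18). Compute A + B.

(8, 49)

(35, 27) + (6, 18). λ = (18 - 27)/(6 - 35) ≡ 44/24 mod 53. 24⁻¹ ≡ 42 (mod 53), so λ ≡ 46.
  x = λ² - 35 - 6 = 2116 - 41 ≡ 8; y = λ·(35 - 8) - 27 ≡ 49. → (8, 49)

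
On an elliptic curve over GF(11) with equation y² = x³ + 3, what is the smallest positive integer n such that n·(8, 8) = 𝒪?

12

2P: tangent at (8, 8): λ = (3·8² + 0)/(2·8) ≡ 5/5. 5⁻¹ ≡ 9 (mod 11) since 5·9 = 45 ≡ 1, so λ ≡ 5·9 ≡ 1.
  x = λ² - 8 - 8 = 1 - 16 ≡ 7; y = λ·(8 - 7) - 8 ≡ 4. → (7, 4)
3P: (7, 4) + (8, 8). λ = (8 - 4)/(8 - 7) ≡ 4/1 mod 11. 1⁻¹ ≡ 1 (mod 11) since 1·1 = 1 ≡ 1, so λ ≡ 4.
  x = λ² - 7 - 8 = 16 - 15 ≡ 1; y = λ·(7 - 1) - 4 ≡ 9. → (1, 9)
4P: (1, 9) + (8, 8). λ = (8 - 9)/(8 - 1) ≡ 10/7 mod 11. 7⁻¹ ≡ 8 (mod 11) since 7·8 = 56 ≡ 1, so λ ≡ 3.
  x = λ² - 1 - 8 = 9 - 9 ≡ 0; y = λ·(1 - 0) - 9 ≡ 5. → (0, 5)
5P: (0, 5) + (8, 8). λ = (8 - 5)/(8 - 0) ≡ 3/8 mod 11. 8⁻¹ ≡ 7 (mod 11), so λ ≡ 10.
  x = λ² - 0 - 8 = 100 - 8 ≡ 4; y = λ·(0 - 4) - 5 ≡ 10. → (4, 10)
6P: (4, 10) + (8, 8). λ = (8 - 10)/(8 - 4) ≡ 9/4 mod 11. 4⁻¹ ≡ 3 (mod 11), so λ ≡ 5.
  x = λ² - 4 - 8 = 25 - 12 ≡ 2; y = λ·(4 - 2) - 10 ≡ 0. → (2, 0)
7P: (2, 0) + (8, 8). λ = (8 - 0)/(8 - 2) ≡ 8/6 mod 11. 6⁻¹ ≡ 2 (mod 11) since 6·2 = 12 ≡ 1, so λ ≡ 5.
  x = λ² - 2 - 8 = 25 - 10 ≡ 4; y = λ·(2 - 4) - 0 ≡ 1. → (4, 1)
8P: (4, 1) + (8, 8). λ = (8 - 1)/(8 - 4) ≡ 7/4 mod 11. 4⁻¹ ≡ 3 (mod 11), so λ ≡ 10.
  x = λ² - 4 - 8 = 100 - 12 ≡ 0; y = λ·(4 - 0) - 1 ≡ 6. → (0, 6)
9P: (0, 6) + (8, 8). λ = (8 - 6)/(8 - 0) ≡ 2/8 mod 11. 8⁻¹ ≡ 7 (mod 11) since 8·7 = 56 ≡ 1, so λ ≡ 3.
  x = λ² - 0 - 8 = 9 - 8 ≡ 1; y = λ·(0 - 1) - 6 ≡ 2. → (1, 2)
10P: (1, 2) + (8, 8). λ = (8 - 2)/(8 - 1) ≡ 6/7 mod 11. 7⁻¹ ≡ 8 (mod 11) since 7·8 = 56 ≡ 1, so λ ≡ 4.
  x = λ² - 1 - 8 = 16 - 9 ≡ 7; y = λ·(1 - 7) - 2 ≡ 7. → (7, 7)
11P: (7, 7) + (8, 8). λ = (8 - 7)/(8 - 7) ≡ 1/1 mod 11. 1⁻¹ ≡ 1 (mod 11), so λ ≡ 1.
  x = λ² - 7 - 8 = 1 - 15 ≡ 8; y = λ·(7 - 8) - 7 ≡ 3. → (8, 3)
12P: (8, 3) + (8, 8): same x and y₁ ≡ -y₂, so the sum is 𝒪.
12P = 𝒪, so the order is 12.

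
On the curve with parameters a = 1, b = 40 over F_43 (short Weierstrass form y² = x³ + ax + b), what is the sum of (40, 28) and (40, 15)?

O

The two points share x = 40 and their y-coordinates satisfy 28 + 15 ≡ 0 (mod 43), so they are inverses. Their sum is O.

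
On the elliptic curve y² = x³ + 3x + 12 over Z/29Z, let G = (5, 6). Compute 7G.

Repeated addition: build up to 7G.
2G: tangent at (5, 6): λ = (3·5² + 3)/(2·6) ≡ 20/12. 12⁻¹ ≡ 17 (mod 29), so λ ≡ 20·17 ≡ 21.
  x = λ² - 5 - 5 = 441 - 10 ≡ 25; y = λ·(5 - 25) - 6 ≡ 9. → (25, 9)
3G: (25, 9) + (5, 6). λ = (6 - 9)/(5 - 25) ≡ 26/9 mod 29. 9⁻¹ ≡ 13 (mod 29), so λ ≡ 19.
  x = λ² - 25 - 5 = 361 - 30 ≡ 12; y = λ·(25 - 12) - 9 ≡ 6. → (12, 6)
4G: (12, 6) + (5, 6). λ = (6 - 6)/(5 - 12) ≡ 0/22 mod 29. 22⁻¹ ≡ 4 (mod 29), so λ ≡ 0.
  x = λ² - 12 - 5 = 0 - 17 ≡ 12; y = λ·(12 - 12) - 6 ≡ 23. → (12, 23)
5G: (12, 23) + (5, 6). λ = (6 - 23)/(5 - 12) ≡ 12/22 mod 29. 22⁻¹ ≡ 4 (mod 29), so λ ≡ 19.
  x = λ² - 12 - 5 = 361 - 17 ≡ 25; y = λ·(12 - 25) - 23 ≡ 20. → (25, 20)
6G: (25, 20) + (5, 6). λ = (6 - 20)/(5 - 25) ≡ 15/9 mod 29. 9⁻¹ ≡ 13 (mod 29), so λ ≡ 21.
  x = λ² - 25 - 5 = 441 - 30 ≡ 5; y = λ·(25 - 5) - 20 ≡ 23. → (5, 23)
7G: (5, 23) + (5, 6): same x and y₁ ≡ -y₂, so the sum is O.

O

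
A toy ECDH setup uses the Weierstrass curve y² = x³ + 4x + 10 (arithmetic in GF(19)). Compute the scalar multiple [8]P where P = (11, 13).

(10, 9)

Double-and-add on 8 = (1000)₂. Start with P = (11, 13) for the leading 1-bit.
double: tangent at (11, 13): λ = (3·11² + 4)/(2·13) ≡ 6/7. 7⁻¹ ≡ 11 (mod 19) since 7·11 = 77 ≡ 1, so λ ≡ 6·11 ≡ 9.
  x = λ² - 11 - 11 = 81 - 22 ≡ 2; y = λ·(11 - 2) - 13 ≡ 11. → (2, 11)
double: tangent at (2, 11): λ = (3·2² + 4)/(2·11) ≡ 16/3. 3⁻¹ ≡ 13 (mod 19), so λ ≡ 16·13 ≡ 18.
  x = λ² - 2 - 2 = 324 - 4 ≡ 16; y = λ·(2 - 16) - 11 ≡ 3. → (16, 3)
double: tangent at (16, 3): λ = (3·16² + 4)/(2·3) ≡ 12/6. 6⁻¹ ≡ 16 (mod 19) since 6·16 = 96 ≡ 1, so λ ≡ 12·16 ≡ 2.
  x = λ² - 16 - 16 = 4 - 32 ≡ 10; y = λ·(16 - 10) - 3 ≡ 9. → (10, 9)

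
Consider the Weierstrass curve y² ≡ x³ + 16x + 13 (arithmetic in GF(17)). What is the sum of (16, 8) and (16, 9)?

The two points share x = 16 and their y-coordinates satisfy 8 + 9 ≡ 0 (mod 17), so they are inverses. Their sum is O.

O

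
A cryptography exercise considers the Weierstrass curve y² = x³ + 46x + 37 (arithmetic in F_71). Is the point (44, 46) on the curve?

yes

y² = 46² ≡ 57; x³ + 46x + 37 = 87245 ≡ 57 (mod 71). 57 = 57.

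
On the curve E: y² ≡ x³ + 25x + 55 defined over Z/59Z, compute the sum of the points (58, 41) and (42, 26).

(44, 9)

(58, 41) + (42, 26). λ = (26 - 41)/(42 - 58) ≡ 44/43 mod 59. 43⁻¹ ≡ 11 (mod 59) since 43·11 = 473 ≡ 1, so λ ≡ 12.
  x = λ² - 58 - 42 = 144 - 100 ≡ 44; y = λ·(58 - 44) - 41 ≡ 9. → (44, 9)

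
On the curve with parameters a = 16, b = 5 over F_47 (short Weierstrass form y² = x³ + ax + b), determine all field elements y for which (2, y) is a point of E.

none

x³ + 16x + 5 = 45 ≡ 45 (mod 47).
45 is a non-residue mod 47; no y exists.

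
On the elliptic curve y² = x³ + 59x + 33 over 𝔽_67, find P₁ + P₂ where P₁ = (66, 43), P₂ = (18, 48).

(66, 43) + (18, 48). λ = (48 - 43)/(18 - 66) ≡ 5/19 mod 67. 19⁻¹ ≡ 60 (mod 67), so λ ≡ 32.
  x = λ² - 66 - 18 = 1024 - 84 ≡ 2; y = λ·(66 - 2) - 43 ≡ 62. → (2, 62)

(2, 62)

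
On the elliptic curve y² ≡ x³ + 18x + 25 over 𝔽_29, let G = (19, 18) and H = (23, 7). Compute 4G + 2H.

First 4G:
Repeated addition: build up to 4G.
2G: tangent at (19, 18): λ = (3·19² + 18)/(2·18) ≡ 28/7. 7⁻¹ ≡ 25 (mod 29) since 7·25 = 175 ≡ 1, so λ ≡ 28·25 ≡ 4.
  x = λ² - 19 - 19 = 16 - 38 ≡ 7; y = λ·(19 - 7) - 18 ≡ 1. → (7, 1)
3G: (7, 1) + (19, 18). λ = (18 - 1)/(19 - 7) ≡ 17/12 mod 29. 12⁻¹ ≡ 17 (mod 29), so λ ≡ 28.
  x = λ² - 7 - 19 = 784 - 26 ≡ 4; y = λ·(7 - 4) - 1 ≡ 25. → (4, 25)
4G: (4, 25) + (19, 18). λ = (18 - 25)/(19 - 4) ≡ 22/15 mod 29. 15⁻¹ ≡ 2 (mod 29) since 15·2 = 30 ≡ 1, so λ ≡ 15.
  x = λ² - 4 - 19 = 225 - 23 ≡ 28; y = λ·(4 - 28) - 25 ≡ 21. → (28, 21)
4G = (28, 21).
Next 2H:
Repeated addition: build up to 2H.
2H: tangent at (23, 7): λ = (3·23² + 18)/(2·7) ≡ 10/14. 14⁻¹ ≡ 27 (mod 29) since 14·27 = 378 ≡ 1, so λ ≡ 10·27 ≡ 9.
  x = λ² - 23 - 23 = 81 - 46 ≡ 6; y = λ·(23 - 6) - 7 ≡ 1. → (6, 1)
2H = (6, 1).
Finally 4G + 2H:
(28, 21) + (6, 1). λ = (1 - 21)/(6 - 28) ≡ 9/7 mod 29. 7⁻¹ ≡ 25 (mod 29), so λ ≡ 22.
  x = λ² - 28 - 6 = 484 - 34 ≡ 15; y = λ·(28 - 15) - 21 ≡ 4. → (15, 4)

(15, 4)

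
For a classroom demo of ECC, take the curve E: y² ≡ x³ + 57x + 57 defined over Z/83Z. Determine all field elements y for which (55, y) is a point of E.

x³ + 57x + 57 = 169567 ≡ 81 (mod 83).
Square roots of 81 mod 83: 9 and 74 (since 9² = 81 ≡ 81).

9, 74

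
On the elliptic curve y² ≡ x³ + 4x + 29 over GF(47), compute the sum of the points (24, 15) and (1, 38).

(24, 15) + (1, 38). λ = (38 - 15)/(1 - 24) ≡ 23/24 mod 47. 24⁻¹ ≡ 2 (mod 47) since 24·2 = 48 ≡ 1, so λ ≡ 46.
  x = λ² - 24 - 1 = 2116 - 25 ≡ 23; y = λ·(24 - 23) - 15 ≡ 31. → (23, 31)

(23, 31)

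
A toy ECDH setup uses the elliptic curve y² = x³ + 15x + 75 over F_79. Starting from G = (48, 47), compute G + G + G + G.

(68, 78)

Double-and-add on 4 = (100)₂. Start with G = (48, 47) for the leading 1-bit.
double: tangent at (48, 47): λ = (3·48² + 15)/(2·47) ≡ 54/15. 15⁻¹ ≡ 58 (mod 79), so λ ≡ 54·58 ≡ 51.
  x = λ² - 48 - 48 = 2601 - 96 ≡ 56; y = λ·(48 - 56) - 47 ≡ 19. → (56, 19)
double: tangent at (56, 19): λ = (3·56² + 15)/(2·19) ≡ 22/38. 38⁻¹ ≡ 52 (mod 79), so λ ≡ 22·52 ≡ 38.
  x = λ² - 56 - 56 = 1444 - 112 ≡ 68; y = λ·(56 - 68) - 19 ≡ 78. → (68, 78)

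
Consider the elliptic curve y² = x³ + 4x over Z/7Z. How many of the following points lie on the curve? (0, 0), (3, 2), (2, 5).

(0, 0): 0² ≡ 0, rhs ≡ 0 → on.
(3, 2): 2² ≡ 4, rhs ≡ 4 → on.
(2, 5): 5² ≡ 4, rhs ≡ 2 → off.

2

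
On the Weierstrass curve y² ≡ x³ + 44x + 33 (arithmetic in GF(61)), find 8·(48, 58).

(51, 22)

Write P = (48, 58).
Double-and-add on 8 = (1000)₂. Start with P = (48, 58) for the leading 1-bit.
double: tangent at (48, 58): λ = (3·48² + 44)/(2·58) ≡ 2/55. 55⁻¹ ≡ 10 (mod 61) since 55·10 = 550 ≡ 1, so λ ≡ 2·10 ≡ 20.
  x = λ² - 48 - 48 = 400 - 96 ≡ 60; y = λ·(48 - 60) - 58 ≡ 7. → (60, 7)
double: tangent at (60, 7): λ = (3·60² + 44)/(2·7) ≡ 47/14. 14⁻¹ ≡ 48 (mod 61) since 14·48 = 672 ≡ 1, so λ ≡ 47·48 ≡ 60.
  x = λ² - 60 - 60 = 3600 - 120 ≡ 3; y = λ·(60 - 3) - 7 ≡ 58. → (3, 58)
double: tangent at (3, 58): λ = (3·3² + 44)/(2·58) ≡ 10/55. 55⁻¹ ≡ 10 (mod 61), so λ ≡ 10·10 ≡ 39.
  x = λ² - 3 - 3 = 1521 - 6 ≡ 51; y = λ·(3 - 51) - 58 ≡ 22. → (51, 22)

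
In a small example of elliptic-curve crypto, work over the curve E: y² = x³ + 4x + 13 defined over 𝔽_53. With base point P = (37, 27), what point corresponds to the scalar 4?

Double-and-add on 4 = (100)₂. Start with P = (37, 27) for the leading 1-bit.
double: tangent at (37, 27): λ = (3·37² + 4)/(2·27) ≡ 30/1. 1⁻¹ ≡ 1 (mod 53), so λ ≡ 30·1 ≡ 30.
  x = λ² - 37 - 37 = 900 - 74 ≡ 31; y = λ·(37 - 31) - 27 ≡ 47. → (31, 47)
double: tangent at (31, 47): λ = (3·31² + 4)/(2·47) ≡ 25/41. 41⁻¹ ≡ 22 (mod 53) since 41·22 = 902 ≡ 1, so λ ≡ 25·22 ≡ 20.
  x = λ² - 31 - 31 = 400 - 62 ≡ 20; y = λ·(31 - 20) - 47 ≡ 14. → (20, 14)

(20, 14)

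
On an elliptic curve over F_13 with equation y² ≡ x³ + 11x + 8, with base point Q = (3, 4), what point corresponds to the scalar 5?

(2, 5)

Double-and-add on 5 = (101)₂. Start with Q = (3, 4) for the leading 1-bit.
double: tangent at (3, 4): λ = (3·3² + 11)/(2·4) ≡ 12/8. 8⁻¹ ≡ 5 (mod 13), so λ ≡ 12·5 ≡ 8.
  x = λ² - 3 - 3 = 64 - 6 ≡ 6; y = λ·(3 - 6) - 4 ≡ 11. → (6, 11)
double: tangent at (6, 11): λ = (3·6² + 11)/(2·11) ≡ 2/9. 9⁻¹ ≡ 3 (mod 13), so λ ≡ 2·3 ≡ 6.
  x = λ² - 6 - 6 = 36 - 12 ≡ 11; y = λ·(6 - 11) - 11 ≡ 11. → (11, 11)
add Q: (11, 11) + (3, 4). λ = (4 - 11)/(3 - 11) ≡ 6/5 mod 13. 5⁻¹ ≡ 8 (mod 13) since 5·8 = 40 ≡ 1, so λ ≡ 9.
  x = λ² - 11 - 3 = 81 - 14 ≡ 2; y = λ·(11 - 2) - 11 ≡ 5. → (2, 5)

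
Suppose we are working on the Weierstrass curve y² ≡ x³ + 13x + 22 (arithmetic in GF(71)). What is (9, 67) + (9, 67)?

tangent at (9, 67): λ = (3·9² + 13)/(2·67) ≡ 43/63. 63⁻¹ ≡ 62 (mod 71) since 63·62 = 3906 ≡ 1, so λ ≡ 43·62 ≡ 39.
  x = λ² - 9 - 9 = 1521 - 18 ≡ 12; y = λ·(9 - 12) - 67 ≡ 29. → (12, 29)

(12, 29)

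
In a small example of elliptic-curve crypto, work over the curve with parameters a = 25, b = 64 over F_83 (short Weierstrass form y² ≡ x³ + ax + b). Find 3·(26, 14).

Write Q = (26, 14).
Repeated addition: build up to 3Q.
2Q: tangent at (26, 14): λ = (3·26² + 25)/(2·14) ≡ 61/28. 28⁻¹ ≡ 3 (mod 83), so λ ≡ 61·3 ≡ 17.
  x = λ² - 26 - 26 = 289 - 52 ≡ 71; y = λ·(26 - 71) - 14 ≡ 51. → (71, 51)
3Q: (71, 51) + (26, 14). λ = (14 - 51)/(26 - 71) ≡ 46/38 mod 83. 38⁻¹ ≡ 59 (mod 83), so λ ≡ 58.
  x = λ² - 71 - 26 = 3364 - 97 ≡ 30; y = λ·(71 - 30) - 51 ≡ 3. → (30, 3)

(30, 3)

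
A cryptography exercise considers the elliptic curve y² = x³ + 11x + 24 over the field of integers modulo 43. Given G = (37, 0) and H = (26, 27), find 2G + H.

(26, 27)

First 2G:
Repeated addition: build up to 2G.
2G: (37, 0) + (37, 0): same x and y₁ ≡ -y₂, so the sum is the point at infinity.
2G = the point at infinity.
Finally 2G + H:
the point at infinity + (26, 27) = (26, 27) (identity).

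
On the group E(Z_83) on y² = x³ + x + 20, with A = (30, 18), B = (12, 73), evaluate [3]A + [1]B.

First 3A:
Repeated addition: build up to 3A.
2A: tangent at (30, 18): λ = (3·30² + 1)/(2·18) ≡ 45/36. 36⁻¹ ≡ 30 (mod 83), so λ ≡ 45·30 ≡ 22.
  x = λ² - 30 - 30 = 484 - 60 ≡ 9; y = λ·(30 - 9) - 18 ≡ 29. → (9, 29)
3A: (9, 29) + (30, 18). λ = (18 - 29)/(30 - 9) ≡ 72/21 mod 83. 21⁻¹ ≡ 4 (mod 83) since 21·4 = 84 ≡ 1, so λ ≡ 39.
  x = λ² - 9 - 30 = 1521 - 39 ≡ 71; y = λ·(9 - 71) - 29 ≡ 43. → (71, 43)
3A = (71, 43).
Finally 3A + B:
(71, 43) + (12, 73). λ = (73 - 43)/(12 - 71) ≡ 30/24 mod 83. 24⁻¹ ≡ 45 (mod 83) since 24·45 = 1080 ≡ 1, so λ ≡ 22.
  x = λ² - 71 - 12 = 484 - 83 ≡ 69; y = λ·(71 - 69) - 43 ≡ 1. → (69, 1)

(69, 1)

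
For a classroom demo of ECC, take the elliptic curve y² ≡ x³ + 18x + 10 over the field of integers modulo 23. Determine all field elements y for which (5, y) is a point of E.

x³ + 18x + 10 = 225 ≡ 18 (mod 23).
Square roots of 18 mod 23: 8 and 15 (since 8² = 64 ≡ 18).

8, 15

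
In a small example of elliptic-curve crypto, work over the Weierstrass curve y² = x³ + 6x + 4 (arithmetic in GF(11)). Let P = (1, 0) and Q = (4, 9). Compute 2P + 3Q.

First 2P:
Repeated addition: build up to 2P.
2P: (1, 0) + (1, 0): same x and y₁ ≡ -y₂, so the sum is O.
2P = O.
Next 3Q:
Repeated addition: build up to 3Q.
2Q: tangent at (4, 9): λ = (3·4² + 6)/(2·9) ≡ 10/7. 7⁻¹ ≡ 8 (mod 11), so λ ≡ 10·8 ≡ 3.
  x = λ² - 4 - 4 = 9 - 8 ≡ 1; y = λ·(4 - 1) - 9 ≡ 0. → (1, 0)
3Q: (1, 0) + (4, 9). λ = (9 - 0)/(4 - 1) ≡ 9/3 mod 11. 3⁻¹ ≡ 4 (mod 11), so λ ≡ 3.
  x = λ² - 1 - 4 = 9 - 5 ≡ 4; y = λ·(1 - 4) - 0 ≡ 2. → (4, 2)
3Q = (4, 2).
Finally 2P + 3Q:
O + (4, 2) = (4, 2) (identity).

(4, 2)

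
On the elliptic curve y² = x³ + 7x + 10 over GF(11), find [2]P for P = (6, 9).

(4, 5)

tangent at (6, 9): λ = (3·6² + 7)/(2·9) ≡ 5/7. 7⁻¹ ≡ 8 (mod 11) since 7·8 = 56 ≡ 1, so λ ≡ 5·8 ≡ 7.
  x = λ² - 6 - 6 = 49 - 12 ≡ 4; y = λ·(6 - 4) - 9 ≡ 5. → (4, 5)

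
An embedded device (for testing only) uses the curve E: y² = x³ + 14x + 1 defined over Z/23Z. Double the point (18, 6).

tangent at (18, 6): λ = (3·18² + 14)/(2·6) ≡ 20/12. 12⁻¹ ≡ 2 (mod 23), so λ ≡ 20·2 ≡ 17.
  x = λ² - 18 - 18 = 289 - 36 ≡ 0; y = λ·(18 - 0) - 6 ≡ 1. → (0, 1)

(0, 1)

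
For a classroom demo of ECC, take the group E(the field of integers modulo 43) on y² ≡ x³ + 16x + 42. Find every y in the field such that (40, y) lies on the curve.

x³ + 16x + 42 = 64682 ≡ 10 (mod 43).
Square roots of 10 mod 43: 15 and 28 (since 15² = 225 ≡ 10).

15, 28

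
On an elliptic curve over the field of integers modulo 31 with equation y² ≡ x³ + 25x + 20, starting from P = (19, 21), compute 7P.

Repeated addition: build up to 7P.
2P: tangent at (19, 21): λ = (3·19² + 25)/(2·21) ≡ 23/11. 11⁻¹ ≡ 17 (mod 31), so λ ≡ 23·17 ≡ 19.
  x = λ² - 19 - 19 = 361 - 38 ≡ 13; y = λ·(19 - 13) - 21 ≡ 0. → (13, 0)
3P: (13, 0) + (19, 21). λ = (21 - 0)/(19 - 13) ≡ 21/6 mod 31. 6⁻¹ ≡ 26 (mod 31), so λ ≡ 19.
  x = λ² - 13 - 19 = 361 - 32 ≡ 19; y = λ·(13 - 19) - 0 ≡ 10. → (19, 10)
4P: (19, 10) + (19, 21): same x and y₁ ≡ -y₂, so the sum is O.
5P: O + (19, 21) = (19, 21) (identity).
6P: tangent at (19, 21): λ = (3·19² + 25)/(2·21) ≡ 23/11. 11⁻¹ ≡ 17 (mod 31), so λ ≡ 23·17 ≡ 19.
  x = λ² - 19 - 19 = 361 - 38 ≡ 13; y = λ·(19 - 13) - 21 ≡ 0. → (13, 0)
7P: (13, 0) + (19, 21). λ = (21 - 0)/(19 - 13) ≡ 21/6 mod 31. 6⁻¹ ≡ 26 (mod 31), so λ ≡ 19.
  x = λ² - 13 - 19 = 361 - 32 ≡ 19; y = λ·(13 - 19) - 0 ≡ 10. → (19, 10)

(19, 10)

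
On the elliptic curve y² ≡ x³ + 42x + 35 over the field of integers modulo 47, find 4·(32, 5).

(7, 22)

Write P = (32, 5).
Repeated addition: build up to 4P.
2P: tangent at (32, 5): λ = (3·32² + 42)/(2·5) ≡ 12/10. 10⁻¹ ≡ 33 (mod 47) since 10·33 = 330 ≡ 1, so λ ≡ 12·33 ≡ 20.
  x = λ² - 32 - 32 = 400 - 64 ≡ 7; y = λ·(32 - 7) - 5 ≡ 25. → (7, 25)
3P: (7, 25) + (32, 5). λ = (5 - 25)/(32 - 7) ≡ 27/25 mod 47. 25⁻¹ ≡ 32 (mod 47) since 25·32 = 800 ≡ 1, so λ ≡ 18.
  x = λ² - 7 - 32 = 324 - 39 ≡ 3; y = λ·(7 - 3) - 25 ≡ 0. → (3, 0)
4P: (3, 0) + (32, 5). λ = (5 - 0)/(32 - 3) ≡ 5/29 mod 47. 29⁻¹ ≡ 13 (mod 47) since 29·13 = 377 ≡ 1, so λ ≡ 18.
  x = λ² - 3 - 32 = 324 - 35 ≡ 7; y = λ·(3 - 7) - 0 ≡ 22. → (7, 22)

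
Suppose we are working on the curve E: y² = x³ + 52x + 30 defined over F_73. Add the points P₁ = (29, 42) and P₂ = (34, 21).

(29, 42) + (34, 21). λ = (21 - 42)/(34 - 29) ≡ 52/5 mod 73. 5⁻¹ ≡ 44 (mod 73), so λ ≡ 25.
  x = λ² - 29 - 34 = 625 - 63 ≡ 51; y = λ·(29 - 51) - 42 ≡ 65. → (51, 65)

(51, 65)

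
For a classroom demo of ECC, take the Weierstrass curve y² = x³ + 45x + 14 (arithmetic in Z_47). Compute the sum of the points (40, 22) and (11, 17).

(40, 22) + (11, 17). λ = (17 - 22)/(11 - 40) ≡ 42/18 mod 47. 18⁻¹ ≡ 34 (mod 47), so λ ≡ 18.
  x = λ² - 40 - 11 = 324 - 51 ≡ 38; y = λ·(40 - 38) - 22 ≡ 14. → (38, 14)

(38, 14)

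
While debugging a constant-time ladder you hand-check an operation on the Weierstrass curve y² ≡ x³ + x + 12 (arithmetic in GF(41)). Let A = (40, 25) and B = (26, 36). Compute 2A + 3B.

(35, 6)

First 2A:
Repeated addition: build up to 2A.
2A: tangent at (40, 25): λ = (3·40² + 1)/(2·25) ≡ 4/9. 9⁻¹ ≡ 32 (mod 41), so λ ≡ 4·32 ≡ 5.
  x = λ² - 40 - 40 = 25 - 80 ≡ 27; y = λ·(40 - 27) - 25 ≡ 40. → (27, 40)
2A = (27, 40).
Next 3B:
Repeated addition: build up to 3B.
2B: tangent at (26, 36): λ = (3·26² + 1)/(2·36) ≡ 20/31. 31⁻¹ ≡ 4 (mod 41), so λ ≡ 20·4 ≡ 39.
  x = λ² - 26 - 26 = 1521 - 52 ≡ 34; y = λ·(26 - 34) - 36 ≡ 21. → (34, 21)
3B: (34, 21) + (26, 36). λ = (36 - 21)/(26 - 34) ≡ 15/33 mod 41. 33⁻¹ ≡ 5 (mod 41) since 33·5 = 165 ≡ 1, so λ ≡ 34.
  x = λ² - 34 - 26 = 1156 - 60 ≡ 30; y = λ·(34 - 30) - 21 ≡ 33. → (30, 33)
3B = (30, 33).
Finally 2A + 3B:
(27, 40) + (30, 33). λ = (33 - 40)/(30 - 27) ≡ 34/3 mod 41. 3⁻¹ ≡ 14 (mod 41) since 3·14 = 42 ≡ 1, so λ ≡ 25.
  x = λ² - 27 - 30 = 625 - 57 ≡ 35; y = λ·(27 - 35) - 40 ≡ 6. → (35, 6)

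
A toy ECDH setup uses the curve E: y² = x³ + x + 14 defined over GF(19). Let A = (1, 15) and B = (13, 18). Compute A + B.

(1, 15) + (13, 18). λ = (18 - 15)/(13 - 1) ≡ 3/12 mod 19. 12⁻¹ ≡ 8 (mod 19) since 12·8 = 96 ≡ 1, so λ ≡ 5.
  x = λ² - 1 - 13 = 25 - 14 ≡ 11; y = λ·(1 - 11) - 15 ≡ 11. → (11, 11)

(11, 11)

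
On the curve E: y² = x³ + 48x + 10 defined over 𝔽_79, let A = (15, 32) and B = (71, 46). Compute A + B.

(15, 32) + (71, 46). λ = (46 - 32)/(71 - 15) ≡ 14/56 mod 79. 56⁻¹ ≡ 24 (mod 79), so λ ≡ 20.
  x = λ² - 15 - 71 = 400 - 86 ≡ 77; y = λ·(15 - 77) - 32 ≡ 71. → (77, 71)

(77, 71)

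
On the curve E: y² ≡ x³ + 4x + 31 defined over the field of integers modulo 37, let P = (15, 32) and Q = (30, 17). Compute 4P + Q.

(5, 19)

First 4P:
Double-and-add on 4 = (100)₂. Start with P = (15, 32) for the leading 1-bit.
double: tangent at (15, 32): λ = (3·15² + 4)/(2·32) ≡ 13/27. 27⁻¹ ≡ 11 (mod 37), so λ ≡ 13·11 ≡ 32.
  x = λ² - 15 - 15 = 1024 - 30 ≡ 32; y = λ·(15 - 32) - 32 ≡ 16. → (32, 16)
double: tangent at (32, 16): λ = (3·32² + 4)/(2·16) ≡ 5/32. 32⁻¹ ≡ 22 (mod 37), so λ ≡ 5·22 ≡ 36.
  x = λ² - 32 - 32 = 1296 - 64 ≡ 11; y = λ·(32 - 11) - 16 ≡ 0. → (11, 0)
4P = (11, 0).
Finally 4P + Q:
(11, 0) + (30, 17). λ = (17 - 0)/(30 - 11) ≡ 17/19 mod 37. 19⁻¹ ≡ 2 (mod 37), so λ ≡ 34.
  x = λ² - 11 - 30 = 1156 - 41 ≡ 5; y = λ·(11 - 5) - 0 ≡ 19. → (5, 19)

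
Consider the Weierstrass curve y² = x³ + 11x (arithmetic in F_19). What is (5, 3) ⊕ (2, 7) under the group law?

(18, 8)

(5, 3) + (2, 7). λ = (7 - 3)/(2 - 5) ≡ 4/16 mod 19. 16⁻¹ ≡ 6 (mod 19) since 16·6 = 96 ≡ 1, so λ ≡ 5.
  x = λ² - 5 - 2 = 25 - 7 ≡ 18; y = λ·(5 - 18) - 3 ≡ 8. → (18, 8)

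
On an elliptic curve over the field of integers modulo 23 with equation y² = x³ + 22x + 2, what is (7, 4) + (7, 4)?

tangent at (7, 4): λ = (3·7² + 22)/(2·4) ≡ 8/8. 8⁻¹ ≡ 3 (mod 23) since 8·3 = 24 ≡ 1, so λ ≡ 8·3 ≡ 1.
  x = λ² - 7 - 7 = 1 - 14 ≡ 10; y = λ·(7 - 10) - 4 ≡ 16. → (10, 16)

(10, 16)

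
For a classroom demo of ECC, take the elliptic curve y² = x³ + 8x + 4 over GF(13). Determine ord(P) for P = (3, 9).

6

2P: tangent at (3, 9): λ = (3·3² + 8)/(2·9) ≡ 9/5. 5⁻¹ ≡ 8 (mod 13), so λ ≡ 9·8 ≡ 7.
  x = λ² - 3 - 3 = 49 - 6 ≡ 4; y = λ·(3 - 4) - 9 ≡ 10. → (4, 10)
3P: (4, 10) + (3, 9). λ = (9 - 10)/(3 - 4) ≡ 12/12 mod 13. 12⁻¹ ≡ 12 (mod 13) since 12·12 = 144 ≡ 1, so λ ≡ 1.
  x = λ² - 4 - 3 = 1 - 7 ≡ 7; y = λ·(4 - 7) - 10 ≡ 0. → (7, 0)
4P: (7, 0) + (3, 9). λ = (9 - 0)/(3 - 7) ≡ 9/9 mod 13. 9⁻¹ ≡ 3 (mod 13), so λ ≡ 1.
  x = λ² - 7 - 3 = 1 - 10 ≡ 4; y = λ·(7 - 4) - 0 ≡ 3. → (4, 3)
5P: (4, 3) + (3, 9). λ = (9 - 3)/(3 - 4) ≡ 6/12 mod 13. 12⁻¹ ≡ 12 (mod 13), so λ ≡ 7.
  x = λ² - 4 - 3 = 49 - 7 ≡ 3; y = λ·(4 - 3) - 3 ≡ 4. → (3, 4)
6P: (3, 4) + (3, 9): same x and y₁ ≡ -y₂, so the sum is the point at infinity.
6P = the point at infinity, so the order is 6.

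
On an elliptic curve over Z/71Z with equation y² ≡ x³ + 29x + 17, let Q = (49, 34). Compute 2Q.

tangent at (49, 34): λ = (3·49² + 29)/(2·34) ≡ 61/68. 68⁻¹ ≡ 47 (mod 71), so λ ≡ 61·47 ≡ 27.
  x = λ² - 49 - 49 = 729 - 98 ≡ 63; y = λ·(49 - 63) - 34 ≡ 14. → (63, 14)

(63, 14)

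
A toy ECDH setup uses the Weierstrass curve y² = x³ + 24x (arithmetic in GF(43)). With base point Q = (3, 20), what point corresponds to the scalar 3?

Repeated addition: build up to 3Q.
2Q: tangent at (3, 20): λ = (3·3² + 24)/(2·20) ≡ 8/40. 40⁻¹ ≡ 14 (mod 43), so λ ≡ 8·14 ≡ 26.
  x = λ² - 3 - 3 = 676 - 6 ≡ 25; y = λ·(3 - 25) - 20 ≡ 10. → (25, 10)
3Q: (25, 10) + (3, 20). λ = (20 - 10)/(3 - 25) ≡ 10/21 mod 43. 21⁻¹ ≡ 41 (mod 43) since 21·41 = 861 ≡ 1, so λ ≡ 23.
  x = λ² - 25 - 3 = 529 - 28 ≡ 28; y = λ·(25 - 28) - 10 ≡ 7. → (28, 7)

(28, 7)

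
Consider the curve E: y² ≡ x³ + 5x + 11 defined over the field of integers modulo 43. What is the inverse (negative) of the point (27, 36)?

-(27, 36) = (27, -36 mod 43) = (27, 7).

(27, 7)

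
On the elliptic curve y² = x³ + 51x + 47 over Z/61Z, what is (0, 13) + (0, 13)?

(20, 51)

tangent at (0, 13): λ = (3·0² + 51)/(2·13) ≡ 51/26. 26⁻¹ ≡ 54 (mod 61) since 26·54 = 1404 ≡ 1, so λ ≡ 51·54 ≡ 9.
  x = λ² - 0 - 0 = 81 - 0 ≡ 20; y = λ·(0 - 20) - 13 ≡ 51. → (20, 51)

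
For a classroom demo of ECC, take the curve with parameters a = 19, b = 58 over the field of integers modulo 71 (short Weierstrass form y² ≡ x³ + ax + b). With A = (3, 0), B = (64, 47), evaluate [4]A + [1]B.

(64, 47)

First 4A:
Repeated addition: build up to 4A.
2A: (3, 0) + (3, 0): same x and y₁ ≡ -y₂, so the sum is ∞.
3A: ∞ + (3, 0) = (3, 0) (identity).
4A: (3, 0) + (3, 0): same x and y₁ ≡ -y₂, so the sum is ∞.
4A = ∞.
Finally 4A + B:
∞ + (64, 47) = (64, 47) (identity).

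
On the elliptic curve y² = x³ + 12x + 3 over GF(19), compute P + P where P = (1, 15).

tangent at (1, 15): λ = (3·1² + 12)/(2·15) ≡ 15/11. 11⁻¹ ≡ 7 (mod 19), so λ ≡ 15·7 ≡ 10.
  x = λ² - 1 - 1 = 100 - 2 ≡ 3; y = λ·(1 - 3) - 15 ≡ 3. → (3, 3)

(3, 3)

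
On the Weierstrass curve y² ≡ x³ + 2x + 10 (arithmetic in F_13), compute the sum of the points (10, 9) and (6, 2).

(9, 9)

(10, 9) + (6, 2). λ = (2 - 9)/(6 - 10) ≡ 6/9 mod 13. 9⁻¹ ≡ 3 (mod 13), so λ ≡ 5.
  x = λ² - 10 - 6 = 25 - 16 ≡ 9; y = λ·(10 - 9) - 9 ≡ 9. → (9, 9)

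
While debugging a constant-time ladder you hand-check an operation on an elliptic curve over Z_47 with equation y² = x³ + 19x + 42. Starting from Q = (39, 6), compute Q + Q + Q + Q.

(19, 20)

Double-and-add on 4 = (100)₂. Start with Q = (39, 6) for the leading 1-bit.
double: tangent at (39, 6): λ = (3·39² + 19)/(2·6) ≡ 23/12. 12⁻¹ ≡ 4 (mod 47), so λ ≡ 23·4 ≡ 45.
  x = λ² - 39 - 39 = 2025 - 78 ≡ 20; y = λ·(39 - 20) - 6 ≡ 3. → (20, 3)
double: tangent at (20, 3): λ = (3·20² + 19)/(2·3) ≡ 44/6. 6⁻¹ ≡ 8 (mod 47), so λ ≡ 44·8 ≡ 23.
  x = λ² - 20 - 20 = 529 - 40 ≡ 19; y = λ·(20 - 19) - 3 ≡ 20. → (19, 20)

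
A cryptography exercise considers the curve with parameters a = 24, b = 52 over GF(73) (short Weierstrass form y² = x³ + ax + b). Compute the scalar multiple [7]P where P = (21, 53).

Repeated addition: build up to 7P.
2P: tangent at (21, 53): λ = (3·21² + 24)/(2·53) ≡ 33/33. 33⁻¹ ≡ 31 (mod 73) since 33·31 = 1023 ≡ 1, so λ ≡ 33·31 ≡ 1.
  x = λ² - 21 - 21 = 1 - 42 ≡ 32; y = λ·(21 - 32) - 53 ≡ 9. → (32, 9)
3P: (32, 9) + (21, 53). λ = (53 - 9)/(21 - 32) ≡ 44/62 mod 73. 62⁻¹ ≡ 53 (mod 73), so λ ≡ 69.
  x = λ² - 32 - 21 = 4761 - 53 ≡ 36; y = λ·(32 - 36) - 9 ≡ 7. → (36, 7)
4P: (36, 7) + (21, 53). λ = (53 - 7)/(21 - 36) ≡ 46/58 mod 73. 58⁻¹ ≡ 34 (mod 73), so λ ≡ 31.
  x = λ² - 36 - 21 = 961 - 57 ≡ 28; y = λ·(36 - 28) - 7 ≡ 22. → (28, 22)
5P: (28, 22) + (21, 53). λ = (53 - 22)/(21 - 28) ≡ 31/66 mod 73. 66⁻¹ ≡ 52 (mod 73), so λ ≡ 6.
  x = λ² - 28 - 21 = 36 - 49 ≡ 60; y = λ·(28 - 60) - 22 ≡ 5. → (60, 5)
6P: (60, 5) + (21, 53). λ = (53 - 5)/(21 - 60) ≡ 48/34 mod 73. 34⁻¹ ≡ 58 (mod 73) since 34·58 = 1972 ≡ 1, so λ ≡ 10.
  x = λ² - 60 - 21 = 100 - 81 ≡ 19; y = λ·(60 - 19) - 5 ≡ 40. → (19, 40)
7P: (19, 40) + (21, 53). λ = (53 - 40)/(21 - 19) ≡ 13/2 mod 73. 2⁻¹ ≡ 37 (mod 73), so λ ≡ 43.
  x = λ² - 19 - 21 = 1849 - 40 ≡ 57; y = λ·(19 - 57) - 40 ≡ 5. → (57, 5)

(57, 5)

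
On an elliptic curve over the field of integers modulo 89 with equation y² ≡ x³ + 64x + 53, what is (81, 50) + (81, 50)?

(17, 64)

tangent at (81, 50): λ = (3·81² + 64)/(2·50) ≡ 78/11. 11⁻¹ ≡ 81 (mod 89) since 11·81 = 891 ≡ 1, so λ ≡ 78·81 ≡ 88.
  x = λ² - 81 - 81 = 7744 - 162 ≡ 17; y = λ·(81 - 17) - 50 ≡ 64. → (17, 64)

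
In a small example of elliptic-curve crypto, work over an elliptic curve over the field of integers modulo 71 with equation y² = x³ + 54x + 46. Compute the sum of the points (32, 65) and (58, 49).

(57, 5)

(32, 65) + (58, 49). λ = (49 - 65)/(58 - 32) ≡ 55/26 mod 71. 26⁻¹ ≡ 41 (mod 71) since 26·41 = 1066 ≡ 1, so λ ≡ 54.
  x = λ² - 32 - 58 = 2916 - 90 ≡ 57; y = λ·(32 - 57) - 65 ≡ 5. → (57, 5)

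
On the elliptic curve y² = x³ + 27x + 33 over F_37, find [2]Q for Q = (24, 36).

tangent at (24, 36): λ = (3·24² + 27)/(2·36) ≡ 16/35. 35⁻¹ ≡ 18 (mod 37) since 35·18 = 630 ≡ 1, so λ ≡ 16·18 ≡ 29.
  x = λ² - 24 - 24 = 841 - 48 ≡ 16; y = λ·(24 - 16) - 36 ≡ 11. → (16, 11)

(16, 11)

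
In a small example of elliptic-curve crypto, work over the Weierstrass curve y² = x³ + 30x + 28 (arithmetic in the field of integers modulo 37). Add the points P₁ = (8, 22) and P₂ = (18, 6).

(8, 22) + (18, 6). λ = (6 - 22)/(18 - 8) ≡ 21/10 mod 37. 10⁻¹ ≡ 26 (mod 37) since 10·26 = 260 ≡ 1, so λ ≡ 28.
  x = λ² - 8 - 18 = 784 - 26 ≡ 18; y = λ·(8 - 18) - 22 ≡ 31. → (18, 31)

(18, 31)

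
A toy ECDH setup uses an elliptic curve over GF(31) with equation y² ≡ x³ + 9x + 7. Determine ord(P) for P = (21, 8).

8

2P: tangent at (21, 8): λ = (3·21² + 9)/(2·8) ≡ 30/16. 16⁻¹ ≡ 2 (mod 31) since 16·2 = 32 ≡ 1, so λ ≡ 30·2 ≡ 29.
  x = λ² - 21 - 21 = 841 - 42 ≡ 24; y = λ·(21 - 24) - 8 ≡ 29. → (24, 29)
3P: (24, 29) + (21, 8). λ = (8 - 29)/(21 - 24) ≡ 10/28 mod 31. 28⁻¹ ≡ 10 (mod 31) since 28·10 = 280 ≡ 1, so λ ≡ 7.
  x = λ² - 24 - 21 = 49 - 45 ≡ 4; y = λ·(24 - 4) - 29 ≡ 18. → (4, 18)
4P: (4, 18) + (21, 8). λ = (8 - 18)/(21 - 4) ≡ 21/17 mod 31. 17⁻¹ ≡ 11 (mod 31), so λ ≡ 14.
  x = λ² - 4 - 21 = 196 - 25 ≡ 16; y = λ·(4 - 16) - 18 ≡ 0. → (16, 0)
5P: (16, 0) + (21, 8). λ = (8 - 0)/(21 - 16) ≡ 8/5 mod 31. 5⁻¹ ≡ 25 (mod 31), so λ ≡ 14.
  x = λ² - 16 - 21 = 196 - 37 ≡ 4; y = λ·(16 - 4) - 0 ≡ 13. → (4, 13)
6P: (4, 13) + (21, 8). λ = (8 - 13)/(21 - 4) ≡ 26/17 mod 31. 17⁻¹ ≡ 11 (mod 31) since 17·11 = 187 ≡ 1, so λ ≡ 7.
  x = λ² - 4 - 21 = 49 - 25 ≡ 24; y = λ·(4 - 24) - 13 ≡ 2. → (24, 2)
7P: (24, 2) + (21, 8). λ = (8 - 2)/(21 - 24) ≡ 6/28 mod 31. 28⁻¹ ≡ 10 (mod 31), so λ ≡ 29.
  x = λ² - 24 - 21 = 841 - 45 ≡ 21; y = λ·(24 - 21) - 2 ≡ 23. → (21, 23)
8P: (21, 23) + (21, 8): same x and y₁ ≡ -y₂, so the sum is 𝒪.
8P = 𝒪, so the order is 8.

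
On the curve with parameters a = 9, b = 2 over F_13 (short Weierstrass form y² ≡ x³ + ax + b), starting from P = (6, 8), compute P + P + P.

Repeated addition: build up to 3P.
2P: tangent at (6, 8): λ = (3·6² + 9)/(2·8) ≡ 0/3. 3⁻¹ ≡ 9 (mod 13), so λ ≡ 0·9 ≡ 0.
  x = λ² - 6 - 6 = 0 - 12 ≡ 1; y = λ·(6 - 1) - 8 ≡ 5. → (1, 5)
3P: (1, 5) + (6, 8). λ = (8 - 5)/(6 - 1) ≡ 3/5 mod 13. 5⁻¹ ≡ 8 (mod 13), so λ ≡ 11.
  x = λ² - 1 - 6 = 121 - 7 ≡ 10; y = λ·(1 - 10) - 5 ≡ 0. → (10, 0)

(10, 0)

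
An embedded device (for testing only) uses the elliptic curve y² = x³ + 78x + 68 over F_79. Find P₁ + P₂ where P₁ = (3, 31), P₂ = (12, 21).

(3, 31) + (12, 21). λ = (21 - 31)/(12 - 3) ≡ 69/9 mod 79. 9⁻¹ ≡ 44 (mod 79) since 9·44 = 396 ≡ 1, so λ ≡ 34.
  x = λ² - 3 - 12 = 1156 - 15 ≡ 35; y = λ·(3 - 35) - 31 ≡ 66. → (35, 66)

(35, 66)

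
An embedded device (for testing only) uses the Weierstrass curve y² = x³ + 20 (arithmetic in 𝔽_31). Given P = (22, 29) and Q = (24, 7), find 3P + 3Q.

(15, 27)

First 3P:
Repeated addition: build up to 3P.
2P: tangent at (22, 29): λ = (3·22² + 0)/(2·29) ≡ 26/27. 27⁻¹ ≡ 23 (mod 31), so λ ≡ 26·23 ≡ 9.
  x = λ² - 22 - 22 = 81 - 44 ≡ 6; y = λ·(22 - 6) - 29 ≡ 22. → (6, 22)
3P: (6, 22) + (22, 29). λ = (29 - 22)/(22 - 6) ≡ 7/16 mod 31. 16⁻¹ ≡ 2 (mod 31), so λ ≡ 14.
  x = λ² - 6 - 22 = 196 - 28 ≡ 13; y = λ·(6 - 13) - 22 ≡ 4. → (13, 4)
3P = (13, 4).
Next 3Q:
Repeated addition: build up to 3Q.
2Q: tangent at (24, 7): λ = (3·24² + 0)/(2·7) ≡ 23/14. 14⁻¹ ≡ 20 (mod 31), so λ ≡ 23·20 ≡ 26.
  x = λ² - 24 - 24 = 676 - 48 ≡ 8; y = λ·(24 - 8) - 7 ≡ 6. → (8, 6)
3Q: (8, 6) + (24, 7). λ = (7 - 6)/(24 - 8) ≡ 1/16 mod 31. 16⁻¹ ≡ 2 (mod 31) since 16·2 = 32 ≡ 1, so λ ≡ 2.
  x = λ² - 8 - 24 = 4 - 32 ≡ 3; y = λ·(8 - 3) - 6 ≡ 4. → (3, 4)
3Q = (3, 4).
Finally 3P + 3Q:
(13, 4) + (3, 4). λ = (4 - 4)/(3 - 13) ≡ 0/21 mod 31. 21⁻¹ ≡ 3 (mod 31), so λ ≡ 0.
  x = λ² - 13 - 3 = 0 - 16 ≡ 15; y = λ·(13 - 15) - 4 ≡ 27. → (15, 27)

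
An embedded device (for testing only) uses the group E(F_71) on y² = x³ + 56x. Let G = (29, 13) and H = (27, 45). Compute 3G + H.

First 3G:
Repeated addition: build up to 3G.
2G: tangent at (29, 13): λ = (3·29² + 56)/(2·13) ≡ 23/26. 26⁻¹ ≡ 41 (mod 71), so λ ≡ 23·41 ≡ 20.
  x = λ² - 29 - 29 = 400 - 58 ≡ 58; y = λ·(29 - 58) - 13 ≡ 46. → (58, 46)
3G: (58, 46) + (29, 13). λ = (13 - 46)/(29 - 58) ≡ 38/42 mod 71. 42⁻¹ ≡ 22 (mod 71), so λ ≡ 55.
  x = λ² - 58 - 29 = 3025 - 87 ≡ 27; y = λ·(58 - 27) - 46 ≡ 26. → (27, 26)
3G = (27, 26).
Finally 3G + H:
(27, 26) + (27, 45): same x and y₁ ≡ -y₂, so the sum is ∞.

O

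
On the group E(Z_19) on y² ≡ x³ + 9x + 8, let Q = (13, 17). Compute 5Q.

Double-and-add on 5 = (101)₂. Start with Q = (13, 17) for the leading 1-bit.
double: tangent at (13, 17): λ = (3·13² + 9)/(2·17) ≡ 3/15. 15⁻¹ ≡ 14 (mod 19), so λ ≡ 3·14 ≡ 4.
  x = λ² - 13 - 13 = 16 - 26 ≡ 9; y = λ·(13 - 9) - 17 ≡ 18. → (9, 18)
double: tangent at (9, 18): λ = (3·9² + 9)/(2·18) ≡ 5/17. 17⁻¹ ≡ 9 (mod 19), so λ ≡ 5·9 ≡ 7.
  x = λ² - 9 - 9 = 49 - 18 ≡ 12; y = λ·(9 - 12) - 18 ≡ 18. → (12, 18)
add Q: (12, 18) + (13, 17). λ = (17 - 18)/(13 - 12) ≡ 18/1 mod 19. 1⁻¹ ≡ 1 (mod 19) since 1·1 = 1 ≡ 1, so λ ≡ 18.
  x = λ² - 12 - 13 = 324 - 25 ≡ 14; y = λ·(12 - 14) - 18 ≡ 3. → (14, 3)

(14, 3)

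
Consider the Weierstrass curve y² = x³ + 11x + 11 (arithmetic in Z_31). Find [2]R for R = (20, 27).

tangent at (20, 27): λ = (3·20² + 11)/(2·27) ≡ 2/23. 23⁻¹ ≡ 27 (mod 31) since 23·27 = 621 ≡ 1, so λ ≡ 2·27 ≡ 23.
  x = λ² - 20 - 20 = 529 - 40 ≡ 24; y = λ·(20 - 24) - 27 ≡ 5. → (24, 5)

(24, 5)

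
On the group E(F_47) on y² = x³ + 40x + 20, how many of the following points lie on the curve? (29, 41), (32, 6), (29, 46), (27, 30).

(29, 41): 41² ≡ 36, rhs ≡ 1 → off.
(32, 6): 6² ≡ 36, rhs ≡ 40 → off.
(29, 46): 46² ≡ 1, rhs ≡ 1 → on.
(27, 30): 30² ≡ 7, rhs ≡ 9 → off.

1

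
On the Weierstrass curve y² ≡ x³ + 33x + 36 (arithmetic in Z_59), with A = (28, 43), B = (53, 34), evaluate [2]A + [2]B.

(13, 19)

First 2A:
Repeated addition: build up to 2A.
2A: tangent at (28, 43): λ = (3·28² + 33)/(2·43) ≡ 25/27. 27⁻¹ ≡ 35 (mod 59) since 27·35 = 945 ≡ 1, so λ ≡ 25·35 ≡ 49.
  x = λ² - 28 - 28 = 2401 - 56 ≡ 44; y = λ·(28 - 44) - 43 ≡ 58. → (44, 58)
2A = (44, 58).
Next 2B:
Repeated addition: build up to 2B.
2B: tangent at (53, 34): λ = (3·53² + 33)/(2·34) ≡ 23/9. 9⁻¹ ≡ 46 (mod 59), so λ ≡ 23·46 ≡ 55.
  x = λ² - 53 - 53 = 3025 - 106 ≡ 28; y = λ·(53 - 28) - 34 ≡ 43. → (28, 43)
2B = (28, 43).
Finally 2A + 2B:
(44, 58) + (28, 43). λ = (43 - 58)/(28 - 44) ≡ 44/43 mod 59. 43⁻¹ ≡ 11 (mod 59), so λ ≡ 12.
  x = λ² - 44 - 28 = 144 - 72 ≡ 13; y = λ·(44 - 13) - 58 ≡ 19. → (13, 19)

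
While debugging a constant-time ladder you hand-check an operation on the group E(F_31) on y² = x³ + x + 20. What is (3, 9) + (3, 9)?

(19, 4)

tangent at (3, 9): λ = (3·3² + 1)/(2·9) ≡ 28/18. 18⁻¹ ≡ 19 (mod 31), so λ ≡ 28·19 ≡ 5.
  x = λ² - 3 - 3 = 25 - 6 ≡ 19; y = λ·(3 - 19) - 9 ≡ 4. → (19, 4)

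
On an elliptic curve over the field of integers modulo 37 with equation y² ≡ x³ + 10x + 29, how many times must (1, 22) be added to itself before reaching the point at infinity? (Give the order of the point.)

2P: tangent at (1, 22): λ = (3·1² + 10)/(2·22) ≡ 13/7. 7⁻¹ ≡ 16 (mod 37) since 7·16 = 112 ≡ 1, so λ ≡ 13·16 ≡ 23.
  x = λ² - 1 - 1 = 529 - 2 ≡ 9; y = λ·(1 - 9) - 22 ≡ 16. → (9, 16)
3P: (9, 16) + (1, 22). λ = (22 - 16)/(1 - 9) ≡ 6/29 mod 37. 29⁻¹ ≡ 23 (mod 37) since 29·23 = 667 ≡ 1, so λ ≡ 27.
  x = λ² - 9 - 1 = 729 - 10 ≡ 16; y = λ·(9 - 16) - 16 ≡ 17. → (16, 17)
4P: (16, 17) + (1, 22). λ = (22 - 17)/(1 - 16) ≡ 5/22 mod 37. 22⁻¹ ≡ 32 (mod 37) since 22·32 = 704 ≡ 1, so λ ≡ 12.
  x = λ² - 16 - 1 = 144 - 17 ≡ 16; y = λ·(16 - 16) - 17 ≡ 20. → (16, 20)
5P: (16, 20) + (1, 22). λ = (22 - 20)/(1 - 16) ≡ 2/22 mod 37. 22⁻¹ ≡ 32 (mod 37), so λ ≡ 27.
  x = λ² - 16 - 1 = 729 - 17 ≡ 9; y = λ·(16 - 9) - 20 ≡ 21. → (9, 21)
6P: (9, 21) + (1, 22). λ = (22 - 21)/(1 - 9) ≡ 1/29 mod 37. 29⁻¹ ≡ 23 (mod 37) since 29·23 = 667 ≡ 1, so λ ≡ 23.
  x = λ² - 9 - 1 = 529 - 10 ≡ 1; y = λ·(9 - 1) - 21 ≡ 15. → (1, 15)
7P: (1, 15) + (1, 22): same x and y₁ ≡ -y₂, so the sum is the point at infinity.
7P = the point at infinity, so the order is 7.

7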